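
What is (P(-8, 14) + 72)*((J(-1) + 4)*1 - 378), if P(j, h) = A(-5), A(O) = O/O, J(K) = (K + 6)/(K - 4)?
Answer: -27375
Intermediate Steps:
J(K) = (6 + K)/(-4 + K)
A(O) = 1
P(j, h) = 1
(P(-8, 14) + 72)*((J(-1) + 4)*1 - 378) = (1 + 72)*(((6 - 1)/(-4 - 1) + 4)*1 - 378) = 73*((5/(-5) + 4)*1 - 378) = 73*((-1/5*5 + 4)*1 - 378) = 73*((-1 + 4)*1 - 378) = 73*(3*1 - 378) = 73*(3 - 378) = 73*(-375) = -27375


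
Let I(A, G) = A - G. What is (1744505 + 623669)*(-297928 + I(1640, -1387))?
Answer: -698376880774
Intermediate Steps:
(1744505 + 623669)*(-297928 + I(1640, -1387)) = (1744505 + 623669)*(-297928 + (1640 - 1*(-1387))) = 2368174*(-297928 + (1640 + 1387)) = 2368174*(-297928 + 3027) = 2368174*(-294901) = -698376880774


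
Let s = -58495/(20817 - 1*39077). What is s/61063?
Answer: 11699/223002076 ≈ 5.2461e-5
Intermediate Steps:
s = 11699/3652 (s = -58495/(20817 - 39077) = -58495/(-18260) = -58495*(-1/18260) = 11699/3652 ≈ 3.2034)
s/61063 = (11699/3652)/61063 = (11699/3652)*(1/61063) = 11699/223002076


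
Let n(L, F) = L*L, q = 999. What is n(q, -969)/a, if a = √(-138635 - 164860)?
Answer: -332667*I*√303495/101165 ≈ -1811.6*I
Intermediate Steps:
a = I*√303495 (a = √(-303495) = I*√303495 ≈ 550.9*I)
n(L, F) = L²
n(q, -969)/a = 999²/((I*√303495)) = 998001*(-I*√303495/303495) = -332667*I*√303495/101165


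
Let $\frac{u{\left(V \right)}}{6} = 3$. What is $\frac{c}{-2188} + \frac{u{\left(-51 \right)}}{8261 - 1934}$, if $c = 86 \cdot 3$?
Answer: $- \frac{88499}{769082} \approx -0.11507$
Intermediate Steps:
$c = 258$
$u{\left(V \right)} = 18$ ($u{\left(V \right)} = 6 \cdot 3 = 18$)
$\frac{c}{-2188} + \frac{u{\left(-51 \right)}}{8261 - 1934} = \frac{258}{-2188} + \frac{18}{8261 - 1934} = 258 \left(- \frac{1}{2188}\right) + \frac{18}{6327} = - \frac{129}{1094} + 18 \cdot \frac{1}{6327} = - \frac{129}{1094} + \frac{2}{703} = - \frac{88499}{769082}$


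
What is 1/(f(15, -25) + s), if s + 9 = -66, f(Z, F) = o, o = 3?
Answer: -1/72 ≈ -0.013889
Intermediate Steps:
f(Z, F) = 3
s = -75 (s = -9 - 66 = -75)
1/(f(15, -25) + s) = 1/(3 - 75) = 1/(-72) = -1/72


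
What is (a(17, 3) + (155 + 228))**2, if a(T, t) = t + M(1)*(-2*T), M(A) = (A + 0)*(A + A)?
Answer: 101124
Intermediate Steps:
M(A) = 2*A**2 (M(A) = A*(2*A) = 2*A**2)
a(T, t) = t - 4*T (a(T, t) = t + (2*1**2)*(-2*T) = t + (2*1)*(-2*T) = t + 2*(-2*T) = t - 4*T)
(a(17, 3) + (155 + 228))**2 = ((3 - 4*17) + (155 + 228))**2 = ((3 - 68) + 383)**2 = (-65 + 383)**2 = 318**2 = 101124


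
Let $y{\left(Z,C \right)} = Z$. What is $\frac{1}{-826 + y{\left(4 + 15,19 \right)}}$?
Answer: $- \frac{1}{807} \approx -0.0012392$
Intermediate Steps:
$\frac{1}{-826 + y{\left(4 + 15,19 \right)}} = \frac{1}{-826 + \left(4 + 15\right)} = \frac{1}{-826 + 19} = \frac{1}{-807} = - \frac{1}{807}$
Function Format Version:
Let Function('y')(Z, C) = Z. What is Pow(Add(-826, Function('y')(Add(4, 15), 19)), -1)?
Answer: Rational(-1, 807) ≈ -0.0012392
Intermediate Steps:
Pow(Add(-826, Function('y')(Add(4, 15), 19)), -1) = Pow(Add(-826, Add(4, 15)), -1) = Pow(Add(-826, 19), -1) = Pow(-807, -1) = Rational(-1, 807)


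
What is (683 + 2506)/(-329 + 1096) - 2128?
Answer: -1628987/767 ≈ -2123.8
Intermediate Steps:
(683 + 2506)/(-329 + 1096) - 2128 = 3189/767 - 2128 = -1628987/767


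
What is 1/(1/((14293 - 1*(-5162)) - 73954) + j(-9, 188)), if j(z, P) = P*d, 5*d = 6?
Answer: 272495/61474867 ≈ 0.0044326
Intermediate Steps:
d = 6/5 (d = (⅕)*6 = 6/5 ≈ 1.2000)
j(z, P) = 6*P/5 (j(z, P) = P*(6/5) = 6*P/5)
1/(1/((14293 - 1*(-5162)) - 73954) + j(-9, 188)) = 1/(1/((14293 - 1*(-5162)) - 73954) + (6/5)*188) = 1/(1/((14293 + 5162) - 73954) + 1128/5) = 1/(1/(19455 - 73954) + 1128/5) = 1/(1/(-54499) + 1128/5) = 1/(-1/54499 + 1128/5) = 1/(61474867/272495) = 272495/61474867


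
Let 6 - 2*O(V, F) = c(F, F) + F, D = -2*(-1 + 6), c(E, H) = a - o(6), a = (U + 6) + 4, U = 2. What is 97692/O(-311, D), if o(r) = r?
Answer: 97692/5 ≈ 19538.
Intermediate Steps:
a = 12 (a = (2 + 6) + 4 = 8 + 4 = 12)
c(E, H) = 6 (c(E, H) = 12 - 1*6 = 12 - 6 = 6)
D = -10 (D = -2*5 = -10)
O(V, F) = -F/2 (O(V, F) = 3 - (6 + F)/2 = 3 + (-3 - F/2) = -F/2)
97692/O(-311, D) = 97692/((-½*(-10))) = 97692/5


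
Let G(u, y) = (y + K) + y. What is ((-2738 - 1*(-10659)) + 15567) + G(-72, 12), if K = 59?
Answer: 23571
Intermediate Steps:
G(u, y) = 59 + 2*y (G(u, y) = (y + 59) + y = (59 + y) + y = 59 + 2*y)
((-2738 - 1*(-10659)) + 15567) + G(-72, 12) = ((-2738 - 1*(-10659)) + 15567) + (59 + 2*12) = ((-2738 + 10659) + 15567) + (59 + 24) = (7921 + 15567) + 83 = 23488 + 83 = 23571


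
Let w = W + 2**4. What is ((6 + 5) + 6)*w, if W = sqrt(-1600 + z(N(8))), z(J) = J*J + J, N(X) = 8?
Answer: 272 + 34*I*sqrt(382) ≈ 272.0 + 664.52*I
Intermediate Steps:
z(J) = J + J**2 (z(J) = J**2 + J = J + J**2)
W = 2*I*sqrt(382) (W = sqrt(-1600 + 8*(1 + 8)) = sqrt(-1600 + 8*9) = sqrt(-1600 + 72) = sqrt(-1528) = 2*I*sqrt(382) ≈ 39.09*I)
w = 16 + 2*I*sqrt(382) (w = 2*I*sqrt(382) + 2**4 = 2*I*sqrt(382) + 16 = 16 + 2*I*sqrt(382) ≈ 16.0 + 39.09*I)
((6 + 5) + 6)*w = ((6 + 5) + 6)*(16 + 2*I*sqrt(382)) = (11 + 6)*(16 + 2*I*sqrt(382)) = 17*(16 + 2*I*sqrt(382)) = 272 + 34*I*sqrt(382)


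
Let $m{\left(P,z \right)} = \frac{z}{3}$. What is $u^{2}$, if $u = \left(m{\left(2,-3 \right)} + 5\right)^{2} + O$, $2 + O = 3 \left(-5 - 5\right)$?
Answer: $256$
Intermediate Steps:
$m{\left(P,z \right)} = \frac{z}{3}$ ($m{\left(P,z \right)} = z \frac{1}{3} = \frac{z}{3}$)
$O = -32$ ($O = -2 + 3 \left(-5 - 5\right) = -2 + 3 \left(-10\right) = -2 - 30 = -32$)
$u = -16$ ($u = \left(\frac{1}{3} \left(-3\right) + 5\right)^{2} - 32 = \left(-1 + 5\right)^{2} - 32 = 4^{2} - 32 = 16 - 32 = -16$)
$u^{2} = \left(-16\right)^{2} = 256$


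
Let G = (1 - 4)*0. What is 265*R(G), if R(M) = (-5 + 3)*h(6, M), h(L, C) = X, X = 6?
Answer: -3180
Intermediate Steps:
G = 0 (G = -3*0 = 0)
h(L, C) = 6
R(M) = -12 (R(M) = (-5 + 3)*6 = -2*6 = -12)
265*R(G) = 265*(-12) = -3180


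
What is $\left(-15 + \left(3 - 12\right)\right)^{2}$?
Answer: $576$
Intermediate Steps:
$\left(-15 + \left(3 - 12\right)\right)^{2} = \left(-15 - 9\right)^{2} = \left(-24\right)^{2} = 576$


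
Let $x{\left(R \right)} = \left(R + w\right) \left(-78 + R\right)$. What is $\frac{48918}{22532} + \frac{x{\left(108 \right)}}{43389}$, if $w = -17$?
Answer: $\frac{364002577}{162940158} \approx 2.234$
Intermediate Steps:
$x{\left(R \right)} = \left(-78 + R\right) \left(-17 + R\right)$ ($x{\left(R \right)} = \left(R - 17\right) \left(-78 + R\right) = \left(-17 + R\right) \left(-78 + R\right) = \left(-78 + R\right) \left(-17 + R\right)$)
$\frac{48918}{22532} + \frac{x{\left(108 \right)}}{43389} = \frac{48918}{22532} + \frac{1326 + 108^{2} - 10260}{43389} = 48918 \cdot \frac{1}{22532} + \left(1326 + 11664 - 10260\right) \frac{1}{43389} = \frac{24459}{11266} + 2730 \cdot \frac{1}{43389} = \frac{24459}{11266} + \frac{910}{14463} = \frac{364002577}{162940158}$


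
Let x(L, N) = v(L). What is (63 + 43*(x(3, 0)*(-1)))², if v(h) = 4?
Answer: 11881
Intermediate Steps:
x(L, N) = 4
(63 + 43*(x(3, 0)*(-1)))² = (63 + 43*(4*(-1)))² = (63 + 43*(-4))² = (63 - 172)² = (-109)² = 11881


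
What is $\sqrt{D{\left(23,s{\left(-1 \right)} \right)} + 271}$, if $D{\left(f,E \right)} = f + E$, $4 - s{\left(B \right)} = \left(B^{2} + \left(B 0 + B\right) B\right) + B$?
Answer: $3 \sqrt{33} \approx 17.234$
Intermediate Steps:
$s{\left(B \right)} = 4 - B - 2 B^{2}$ ($s{\left(B \right)} = 4 - \left(\left(B^{2} + \left(B 0 + B\right) B\right) + B\right) = 4 - \left(\left(B^{2} + \left(0 + B\right) B\right) + B\right) = 4 - \left(\left(B^{2} + B B\right) + B\right) = 4 - \left(\left(B^{2} + B^{2}\right) + B\right) = 4 - \left(2 B^{2} + B\right) = 4 - \left(B + 2 B^{2}\right) = 4 - B - 2 B^{2}$)
$D{\left(f,E \right)} = E + f$
$\sqrt{D{\left(23,s{\left(-1 \right)} \right)} + 271} = \sqrt{\left(\left(4 - -1 - 2 \left(-1\right)^{2}\right) + 23\right) + 271} = \sqrt{\left(\left(4 + 1 - 2\right) + 23\right) + 271} = \sqrt{\left(3 + 23\right) + 271} = \sqrt{26 + 271} = \sqrt{297} = 3 \sqrt{33}$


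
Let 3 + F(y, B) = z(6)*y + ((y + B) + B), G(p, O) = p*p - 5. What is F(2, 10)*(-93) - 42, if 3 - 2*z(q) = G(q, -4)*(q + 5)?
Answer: 29625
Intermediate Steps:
G(p, O) = -5 + p² (G(p, O) = p² - 5 = -5 + p²)
z(q) = 3/2 - (-5 + q²)*(5 + q)/2 (z(q) = 3/2 - (-5 + q²)*(q + 5)/2 = 3/2 - (-5 + q²)*(5 + q)/2)
F(y, B) = -3 - 168*y + 2*B (F(y, B) = -3 + ((14 - 5/2*6² - ½*6*(-5 + 6²))*y + ((y + B) + B)) = -3 + ((14 - 5/2*36 - ½*6*(-5 + 36))*y + ((B + y) + B)) = -3 + ((14 - 90 - ½*6*31)*y + (y + 2*B)) = -3 + ((14 - 90 - 93)*y + (y + 2*B)) = -3 + (-169*y + (y + 2*B)) = -3 + (-168*y + 2*B) = -3 - 168*y + 2*B)
F(2, 10)*(-93) - 42 = (-3 - 168*2 + 2*10)*(-93) - 42 = (-3 - 336 + 20)*(-93) - 42 = -319*(-93) - 42 = 29667 - 42 = 29625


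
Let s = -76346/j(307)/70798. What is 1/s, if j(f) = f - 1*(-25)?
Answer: -11752468/38173 ≈ -307.87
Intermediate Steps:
j(f) = 25 + f (j(f) = f + 25 = 25 + f)
s = -38173/11752468 (s = -76346/(25 + 307)/70798 = -76346/332*(1/70798) = -76346*1/332*(1/70798) = -38173/166*1/70798 = -38173/11752468 ≈ -0.0032481)
1/s = 1/(-38173/11752468) = -11752468/38173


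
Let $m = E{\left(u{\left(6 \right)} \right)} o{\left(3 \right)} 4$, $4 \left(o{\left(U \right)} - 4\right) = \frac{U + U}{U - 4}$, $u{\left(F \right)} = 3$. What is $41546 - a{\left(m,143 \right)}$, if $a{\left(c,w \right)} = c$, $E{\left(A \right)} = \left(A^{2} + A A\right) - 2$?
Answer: $41386$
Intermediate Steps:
$o{\left(U \right)} = 4 + \frac{U}{2 \left(-4 + U\right)}$ ($o{\left(U \right)} = 4 + \frac{\left(U + U\right) \frac{1}{U - 4}}{4} = 4 + \frac{2 U \frac{1}{-4 + U}}{4} = 4 + \frac{U}{2 \left(-4 + U\right)}$)
$E{\left(A \right)} = -2 + 2 A^{2}$ ($E{\left(A \right)} = \left(A^{2} + A^{2}\right) - 2 = 2 A^{2} - 2 = -2 + 2 A^{2}$)
$m = 160$ ($m = \left(-2 + 2 \cdot 3^{2}\right) \frac{-32 + 9 \cdot 3}{2 \left(-4 + 3\right)} 4 = \left(-2 + 2 \cdot 9\right) \frac{-32 + 27}{2 \left(-1\right)} 4 = \left(-2 + 18\right) \frac{1}{2} \left(-1\right) \left(-5\right) 4 = 16 \cdot \frac{5}{2} \cdot 4 = 40 \cdot 4 = 160$)
$41546 - a{\left(m,143 \right)} = 41546 - 160 = 41386$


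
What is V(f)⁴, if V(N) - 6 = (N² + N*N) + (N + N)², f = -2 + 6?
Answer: 108243216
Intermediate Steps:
f = 4
V(N) = 6 + 6*N² (V(N) = 6 + ((N² + N*N) + (N + N)²) = 6 + ((N² + N²) + (2*N)²) = 6 + (2*N² + 4*N²) = 6 + 6*N²)
V(f)⁴ = (6 + 6*4²)⁴ = (6 + 6*16)⁴ = (6 + 96)⁴ = 102⁴ = 108243216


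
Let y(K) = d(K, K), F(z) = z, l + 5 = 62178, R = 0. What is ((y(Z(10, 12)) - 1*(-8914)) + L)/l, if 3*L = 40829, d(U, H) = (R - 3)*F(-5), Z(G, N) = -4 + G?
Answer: 67616/186519 ≈ 0.36252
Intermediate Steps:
l = 62173 (l = -5 + 62178 = 62173)
d(U, H) = 15 (d(U, H) = (0 - 3)*(-5) = -3*(-5) = 15)
y(K) = 15
L = 40829/3 (L = (⅓)*40829 = 40829/3 ≈ 13610.)
((y(Z(10, 12)) - 1*(-8914)) + L)/l = ((15 - 1*(-8914)) + 40829/3)/62173 = ((15 + 8914) + 40829/3)*(1/62173) = (8929 + 40829/3)*(1/62173) = (67616/3)*(1/62173) = 67616/186519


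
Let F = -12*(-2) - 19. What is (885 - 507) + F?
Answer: 383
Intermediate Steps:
F = 5 (F = 24 - 19 = 5)
(885 - 507) + F = (885 - 507) + 5 = 378 + 5 = 383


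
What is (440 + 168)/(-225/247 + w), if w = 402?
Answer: 150176/99069 ≈ 1.5159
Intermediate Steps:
(440 + 168)/(-225/247 + w) = (440 + 168)/(-225/247 + 402) = 608/(-225*1/247 + 402) = 608/(-225/247 + 402) = 608/(99069/247) = 608*(247/99069) = 150176/99069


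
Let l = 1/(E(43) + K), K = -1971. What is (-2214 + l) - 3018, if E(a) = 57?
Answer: -10014049/1914 ≈ -5232.0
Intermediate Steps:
l = -1/1914 (l = 1/(57 - 1971) = 1/(-1914) = -1/1914 ≈ -0.00052247)
(-2214 + l) - 3018 = (-2214 - 1/1914) - 3018 = -4237597/1914 - 3018 = -10014049/1914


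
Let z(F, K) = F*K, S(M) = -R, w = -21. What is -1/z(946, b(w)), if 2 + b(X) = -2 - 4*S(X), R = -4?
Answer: 1/18920 ≈ 5.2854e-5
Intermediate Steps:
S(M) = 4 (S(M) = -1*(-4) = 4)
b(X) = -20 (b(X) = -2 + (-2 - 4*4) = -2 + (-2 - 16) = -2 - 18 = -20)
-1/z(946, b(w)) = -1/(946*(-20)) = -1/(-18920) = -1*(-1/18920) = 1/18920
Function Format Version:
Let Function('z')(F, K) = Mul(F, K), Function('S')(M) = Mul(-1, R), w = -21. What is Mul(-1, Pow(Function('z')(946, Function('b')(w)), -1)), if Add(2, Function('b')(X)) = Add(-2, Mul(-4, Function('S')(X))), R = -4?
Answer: Rational(1, 18920) ≈ 5.2854e-5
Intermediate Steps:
Function('S')(M) = 4 (Function('S')(M) = Mul(-1, -4) = 4)
Function('b')(X) = -20 (Function('b')(X) = Add(-2, Add(-2, Mul(-4, 4))) = Add(-2, Add(-2, -16)) = Add(-2, -18) = -20)
Mul(-1, Pow(Function('z')(946, Function('b')(w)), -1)) = Mul(-1, Pow(Mul(946, -20), -1)) = Mul(-1, Pow(-18920, -1)) = Mul(-1, Rational(-1, 18920)) = Rational(1, 18920)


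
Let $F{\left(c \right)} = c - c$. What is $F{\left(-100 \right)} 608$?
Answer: $0$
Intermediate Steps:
$F{\left(c \right)} = 0$
$F{\left(-100 \right)} 608 = 0 \cdot 608 = 0$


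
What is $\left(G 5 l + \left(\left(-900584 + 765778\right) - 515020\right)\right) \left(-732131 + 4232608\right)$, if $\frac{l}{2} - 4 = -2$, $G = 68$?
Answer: $-2269940318282$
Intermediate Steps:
$l = 4$ ($l = 8 + 2 \left(-2\right) = 8 - 4 = 4$)
$\left(G 5 l + \left(\left(-900584 + 765778\right) - 515020\right)\right) \left(-732131 + 4232608\right) = \left(68 \cdot 5 \cdot 4 + \left(\left(-900584 + 765778\right) - 515020\right)\right) \left(-732131 + 4232608\right) = \left(340 \cdot 4 - 649826\right) 3500477 = \left(1360 - 649826\right) 3500477 = \left(-648466\right) 3500477 = -2269940318282$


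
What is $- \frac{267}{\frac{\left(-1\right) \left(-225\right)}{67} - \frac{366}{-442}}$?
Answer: $- \frac{1317823}{20662} \approx -63.78$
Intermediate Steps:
$- \frac{267}{\frac{\left(-1\right) \left(-225\right)}{67} - \frac{366}{-442}} = - \frac{267}{225 \cdot \frac{1}{67} - - \frac{183}{221}} = - \frac{267}{\frac{225}{67} + \frac{183}{221}} = - \frac{267}{\frac{61986}{14807}} = \left(-267\right) \frac{14807}{61986} = - \frac{1317823}{20662}$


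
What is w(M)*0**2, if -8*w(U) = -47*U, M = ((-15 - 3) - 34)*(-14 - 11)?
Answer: 0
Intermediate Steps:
M = 1300 (M = (-18 - 34)*(-25) = -52*(-25) = 1300)
w(U) = 47*U/8 (w(U) = -(-47)*U/8 = 47*U/8)
w(M)*0**2 = ((47/8)*1300)*0**2 = (15275/2)*0 = 0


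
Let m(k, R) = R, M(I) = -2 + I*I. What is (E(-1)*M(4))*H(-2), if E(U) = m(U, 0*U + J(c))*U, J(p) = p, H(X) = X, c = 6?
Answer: 168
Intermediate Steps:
M(I) = -2 + I**2
E(U) = 6*U (E(U) = (0*U + 6)*U = (0 + 6)*U = 6*U)
(E(-1)*M(4))*H(-2) = ((6*(-1))*(-2 + 4**2))*(-2) = -6*(-2 + 16)*(-2) = -6*14*(-2) = -84*(-2) = 168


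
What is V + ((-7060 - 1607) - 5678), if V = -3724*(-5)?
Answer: 4275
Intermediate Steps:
V = 18620 (V = -98*(-190) = 18620)
V + ((-7060 - 1607) - 5678) = 18620 + ((-7060 - 1607) - 5678) = 18620 + (-8667 - 5678) = 18620 - 14345 = 4275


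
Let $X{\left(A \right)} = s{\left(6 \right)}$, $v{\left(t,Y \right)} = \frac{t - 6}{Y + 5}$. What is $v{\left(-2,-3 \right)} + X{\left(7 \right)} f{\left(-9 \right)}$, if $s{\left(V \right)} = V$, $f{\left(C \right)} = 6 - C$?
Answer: $86$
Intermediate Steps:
$v{\left(t,Y \right)} = \frac{-6 + t}{5 + Y}$
$X{\left(A \right)} = 6$
$v{\left(-2,-3 \right)} + X{\left(7 \right)} f{\left(-9 \right)} = \frac{-6 - 2}{5 - 3} + 6 \left(6 - -9\right) = \frac{1}{2} \left(-8\right) + 6 \left(6 + 9\right) = \frac{1}{2} \left(-8\right) + 6 \cdot 15 = -4 + 90 = 86$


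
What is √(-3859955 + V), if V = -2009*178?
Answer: I*√4217557 ≈ 2053.7*I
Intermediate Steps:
V = -357602
√(-3859955 + V) = √(-3859955 - 357602) = √(-4217557) = I*√4217557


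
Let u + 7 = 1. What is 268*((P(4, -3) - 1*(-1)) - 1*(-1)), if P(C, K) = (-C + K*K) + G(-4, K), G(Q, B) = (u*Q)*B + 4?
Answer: -16348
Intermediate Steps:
u = -6 (u = -7 + 1 = -6)
G(Q, B) = 4 - 6*B*Q (G(Q, B) = (-6*Q)*B + 4 = -6*B*Q + 4 = 4 - 6*B*Q)
P(C, K) = 4 + K**2 - C + 24*K (P(C, K) = (-C + K*K) + (4 - 6*K*(-4)) = (-C + K**2) + (4 + 24*K) = (K**2 - C) + (4 + 24*K) = 4 + K**2 - C + 24*K)
268*((P(4, -3) - 1*(-1)) - 1*(-1)) = 268*(((4 + (-3)**2 - 1*4 + 24*(-3)) - 1*(-1)) - 1*(-1)) = 268*(((4 + 9 - 4 - 72) + 1) + 1) = 268*((-63 + 1) + 1) = 268*(-62 + 1) = 268*(-61) = -16348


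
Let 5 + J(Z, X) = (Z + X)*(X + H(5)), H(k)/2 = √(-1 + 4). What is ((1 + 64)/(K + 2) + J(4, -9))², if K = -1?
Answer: 11325 - 2100*√3 ≈ 7687.7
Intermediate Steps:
H(k) = 2*√3 (H(k) = 2*√(-1 + 4) = 2*√3)
J(Z, X) = -5 + (X + Z)*(X + 2*√3) (J(Z, X) = -5 + (Z + X)*(X + 2*√3) = -5 + (X + Z)*(X + 2*√3))
((1 + 64)/(K + 2) + J(4, -9))² = ((1 + 64)/(-1 + 2) + (-5 + (-9)² - 9*4 + 2*(-9)*√3 + 2*4*√3))² = (65/1 + (-5 + 81 - 36 - 18*√3 + 8*√3))² = (65*1 + (40 - 10*√3))² = (65 + (40 - 10*√3))² = (105 - 10*√3)²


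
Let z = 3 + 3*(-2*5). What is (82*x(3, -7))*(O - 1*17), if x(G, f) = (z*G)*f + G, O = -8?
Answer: -1168500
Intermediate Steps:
z = -27 (z = 3 + 3*(-10) = 3 - 30 = -27)
x(G, f) = G - 27*G*f (x(G, f) = (-27*G)*f + G = -27*G*f + G = G - 27*G*f)
(82*x(3, -7))*(O - 1*17) = (82*(3*(1 - 27*(-7))))*(-8 - 1*17) = (82*(3*(1 + 189)))*(-8 - 17) = (82*(3*190))*(-25) = (82*570)*(-25) = 46740*(-25) = -1168500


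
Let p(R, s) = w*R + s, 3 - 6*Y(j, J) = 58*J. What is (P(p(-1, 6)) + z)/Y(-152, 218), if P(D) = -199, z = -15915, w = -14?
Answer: 96684/12641 ≈ 7.6484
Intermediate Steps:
Y(j, J) = 1/2 - 29*J/3
p(R, s) = s - 14*R (p(R, s) = -14*R + s = s - 14*R)
(P(p(-1, 6)) + z)/Y(-152, 218) = (-199 - 15915)/(1/2 - 29/3*218) = -16114/(1/2 - 6322/3) = -16114/(-12641/6) = -16114*(-6/12641) = 96684/12641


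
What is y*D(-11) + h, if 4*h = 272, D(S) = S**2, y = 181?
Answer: 21969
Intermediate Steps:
h = 68 (h = (1/4)*272 = 68)
y*D(-11) + h = 181*(-11)**2 + 68 = 181*121 + 68 = 21901 + 68 = 21969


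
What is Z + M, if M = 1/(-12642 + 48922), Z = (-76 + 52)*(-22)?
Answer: 19155841/36280 ≈ 528.00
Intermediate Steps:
Z = 528 (Z = -24*(-22) = 528)
M = 1/36280 ≈ 2.7563e-5
Z + M = 528 + 1/36280 = 19155841/36280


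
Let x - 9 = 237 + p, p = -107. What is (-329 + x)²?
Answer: 36100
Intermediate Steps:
x = 139 (x = 9 + (237 - 107) = 9 + 130 = 139)
(-329 + x)² = (-329 + 139)² = (-190)² = 36100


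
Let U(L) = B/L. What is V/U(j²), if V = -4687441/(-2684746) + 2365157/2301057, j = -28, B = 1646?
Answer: 3358639285170764/2542145596738803 ≈ 1.3212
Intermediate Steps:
V = 17135914720259/6177753576522 (V = -4687441*(-1/2684746) + 2365157*(1/2301057) = 4687441/2684746 + 2365157/2301057 = 17135914720259/6177753576522 ≈ 2.7738)
U(L) = 1646/L
V/U(j²) = 17135914720259/(6177753576522*((1646/((-28)²)))) = 17135914720259/(6177753576522*((1646/784))) = 17135914720259/(6177753576522*((1646*(1/784)))) = 17135914720259/(6177753576522*(823/392)) = (17135914720259/6177753576522)*(392/823) = 3358639285170764/2542145596738803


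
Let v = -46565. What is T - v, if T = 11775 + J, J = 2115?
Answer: 60455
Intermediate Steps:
T = 13890 (T = 11775 + 2115 = 13890)
T - v = 13890 - 1*(-46565) = 13890 + 46565 = 60455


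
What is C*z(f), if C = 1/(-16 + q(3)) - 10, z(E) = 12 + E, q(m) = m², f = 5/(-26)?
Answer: -21797/182 ≈ -119.76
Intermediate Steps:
f = -5/26 (f = 5*(-1/26) = -5/26 ≈ -0.19231)
C = -71/7 (C = 1/(-16 + 3²) - 10 = 1/(-16 + 9) - 10 = 1/(-7) - 10 = -⅐ - 10 = -71/7 ≈ -10.143)
C*z(f) = -71*(12 - 5/26)/7 = -71/7*307/26 = -21797/182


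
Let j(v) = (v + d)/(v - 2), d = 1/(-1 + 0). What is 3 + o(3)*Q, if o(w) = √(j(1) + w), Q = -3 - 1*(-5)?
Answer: 3 + 2*√3 ≈ 6.4641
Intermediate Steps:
Q = 2 (Q = -3 + 5 = 2)
d = -1 (d = 1/(-1) = -1)
j(v) = (-1 + v)/(-2 + v) (j(v) = (v - 1)/(v - 2) = (-1 + v)/(-2 + v))
o(w) = √w (o(w) = √((-1 + 1)/(-2 + 1) + w) = √(0/(-1) + w) = √(-1*0 + w) = √(0 + w) = √w)
3 + o(3)*Q = 3 + √3*2 = 3 + 2*√3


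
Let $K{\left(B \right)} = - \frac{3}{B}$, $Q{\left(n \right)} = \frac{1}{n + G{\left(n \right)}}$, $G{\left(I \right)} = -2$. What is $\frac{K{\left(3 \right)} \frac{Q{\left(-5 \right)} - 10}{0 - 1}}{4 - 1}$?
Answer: $- \frac{71}{21} \approx -3.381$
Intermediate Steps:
$Q{\left(n \right)} = \frac{1}{-2 + n}$ ($Q{\left(n \right)} = \frac{1}{n - 2} = \frac{1}{-2 + n}$)
$\frac{K{\left(3 \right)} \frac{Q{\left(-5 \right)} - 10}{0 - 1}}{4 - 1} = \frac{- \frac{3}{3} \frac{\frac{1}{-2 - 5} - 10}{0 - 1}}{4 - 1} = \frac{\left(-3\right) \frac{1}{3} \frac{\frac{1}{-7} - 10}{-1}}{3} = - \left(- \frac{1}{7} - 10\right) \left(-1\right) \frac{1}{3} = - \frac{\left(-71\right) \left(-1\right)}{7} \cdot \frac{1}{3} = \left(-1\right) \frac{71}{7} \cdot \frac{1}{3} = \left(- \frac{71}{7}\right) \frac{1}{3} = - \frac{71}{21}$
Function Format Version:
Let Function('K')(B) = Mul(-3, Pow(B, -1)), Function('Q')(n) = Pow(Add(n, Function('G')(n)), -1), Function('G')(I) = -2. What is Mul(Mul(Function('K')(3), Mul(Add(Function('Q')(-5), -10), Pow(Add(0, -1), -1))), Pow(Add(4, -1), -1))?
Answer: Rational(-71, 21) ≈ -3.3810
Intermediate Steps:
Function('Q')(n) = Pow(Add(-2, n), -1) (Function('Q')(n) = Pow(Add(n, -2), -1) = Pow(Add(-2, n), -1))
Mul(Mul(Function('K')(3), Mul(Add(Function('Q')(-5), -10), Pow(Add(0, -1), -1))), Pow(Add(4, -1), -1)) = Mul(Mul(Mul(-3, Pow(3, -1)), Mul(Add(Pow(Add(-2, -5), -1), -10), Pow(Add(0, -1), -1))), Pow(Add(4, -1), -1)) = Mul(Mul(Mul(-3, Rational(1, 3)), Mul(Add(Pow(-7, -1), -10), Pow(-1, -1))), Pow(3, -1)) = Mul(Mul(-1, Mul(Add(Rational(-1, 7), -10), -1)), Rational(1, 3)) = Mul(Mul(-1, Mul(Rational(-71, 7), -1)), Rational(1, 3)) = Mul(Mul(-1, Rational(71, 7)), Rational(1, 3)) = Mul(Rational(-71, 7), Rational(1, 3)) = Rational(-71, 21)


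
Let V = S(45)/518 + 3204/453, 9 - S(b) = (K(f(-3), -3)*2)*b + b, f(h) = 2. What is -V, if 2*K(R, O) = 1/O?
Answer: -78579/11174 ≈ -7.0323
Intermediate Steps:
K(R, O) = 1/(2*O)
S(b) = 9 - 2*b/3 (S(b) = 9 - ((((½)/(-3))*2)*b + b) = 9 - ((((½)*(-⅓))*2)*b + b) = 9 - ((-⅙*2)*b + b) = 9 - (-b/3 + b) = 9 - 2*b/3)
V = 78579/11174 (V = (9 - ⅔*45)/518 + 3204/453 = (9 - 30)*(1/518) + 3204*(1/453) = -21*1/518 + 1068/151 = -3/74 + 1068/151 = 78579/11174 ≈ 7.0323)
-V = -1*78579/11174 = -78579/11174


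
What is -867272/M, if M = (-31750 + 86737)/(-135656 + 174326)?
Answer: -11179136080/18329 ≈ -6.0992e+5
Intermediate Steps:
M = 18329/12890 (M = 54987/38670 = 54987*(1/38670) = 18329/12890 ≈ 1.4220)
-867272/M = -867272/18329/12890 = -867272*12890/18329 = -11179136080/18329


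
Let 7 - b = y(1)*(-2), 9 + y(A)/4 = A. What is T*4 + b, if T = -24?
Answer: -153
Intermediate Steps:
y(A) = -36 + 4*A
b = -57 (b = 7 - (-36 + 4*1)*(-2) = 7 - (-36 + 4)*(-2) = 7 - (-32)*(-2) = 7 - 1*64 = 7 - 64 = -57)
T*4 + b = -24*4 - 57 = -96 - 57 = -153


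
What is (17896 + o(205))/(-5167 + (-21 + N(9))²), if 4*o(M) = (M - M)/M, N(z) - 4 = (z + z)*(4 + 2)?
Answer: 8948/1557 ≈ 5.7469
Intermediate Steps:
N(z) = 4 + 12*z (N(z) = 4 + (z + z)*(4 + 2) = 4 + (2*z)*6 = 4 + 12*z)
o(M) = 0 (o(M) = ((M - M)/M)/4 = (0/M)/4 = (¼)*0 = 0)
(17896 + o(205))/(-5167 + (-21 + N(9))²) = (17896 + 0)/(-5167 + (-21 + (4 + 12*9))²) = 17896/(-5167 + (-21 + (4 + 108))²) = 17896/(-5167 + (-21 + 112)²) = 17896/(-5167 + 91²) = 17896/(-5167 + 8281) = 17896/3114 = 17896*(1/3114) = 8948/1557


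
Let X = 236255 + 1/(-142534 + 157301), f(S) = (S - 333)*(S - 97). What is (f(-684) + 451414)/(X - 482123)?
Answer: -18395118997/3630732755 ≈ -5.0665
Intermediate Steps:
f(S) = (-333 + S)*(-97 + S)
X = 3488777586/14767 (X = 236255 + 1/14767 = 3488777586/14767 ≈ 2.3626e+5)
(f(-684) + 451414)/(X - 482123) = ((32301 + (-684)² - 430*(-684)) + 451414)/(3488777586/14767 - 482123) = ((32301 + 467856 + 294120) + 451414)/(-3630732755/14767) = (794277 + 451414)*(-14767/3630732755) = 1245691*(-14767/3630732755) = -18395118997/3630732755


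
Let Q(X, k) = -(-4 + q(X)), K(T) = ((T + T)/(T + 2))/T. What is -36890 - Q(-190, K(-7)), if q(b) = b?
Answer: -37084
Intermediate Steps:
K(T) = 2/(2 + T) (K(T) = ((2*T)/(2 + T))/T = (2*T/(2 + T))/T = 2/(2 + T))
Q(X, k) = 4 - X (Q(X, k) = -(-4 + X) = 4 - X)
-36890 - Q(-190, K(-7)) = -36890 - (4 - 1*(-190)) = -36890 - (4 + 190) = -36890 - 1*194 = -36890 - 194 = -37084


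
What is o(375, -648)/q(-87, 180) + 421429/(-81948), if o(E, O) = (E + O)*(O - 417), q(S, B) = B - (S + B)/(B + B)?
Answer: 2850026749099/1767536412 ≈ 1612.4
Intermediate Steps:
q(S, B) = B - (B + S)/(2*B)
o(E, O) = (-417 + O)*(E + O) (o(E, O) = (E + O)*(-417 + O) = (-417 + O)*(E + O))
o(375, -648)/q(-87, 180) + 421429/(-81948) = ((-648)**2 - 417*375 - 417*(-648) + 375*(-648))/(-1/2 + 180 - 1/2*(-87)/180) + 421429/(-81948) = (419904 - 156375 + 270216 - 243000)/(-1/2 + 180 - 1/2*(-87)*1/180) + 421429*(-1/81948) = 290745/(-1/2 + 180 + 29/120) - 421429/81948 = 290745/(21569/120) - 421429/81948 = 290745*(120/21569) - 421429/81948 = 34889400/21569 - 421429/81948 = 2850026749099/1767536412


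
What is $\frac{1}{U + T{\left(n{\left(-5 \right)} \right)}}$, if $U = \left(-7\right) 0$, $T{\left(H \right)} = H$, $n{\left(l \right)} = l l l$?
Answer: $- \frac{1}{125} \approx -0.008$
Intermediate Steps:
$n{\left(l \right)} = l^{3}$ ($n{\left(l \right)} = l^{2} l = l^{3}$)
$U = 0$
$\frac{1}{U + T{\left(n{\left(-5 \right)} \right)}} = \frac{1}{0 + \left(-5\right)^{3}} = \frac{1}{0 - 125} = \frac{1}{-125} = - \frac{1}{125}$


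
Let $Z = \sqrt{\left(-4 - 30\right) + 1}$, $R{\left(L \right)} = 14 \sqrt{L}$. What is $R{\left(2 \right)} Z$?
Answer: $14 i \sqrt{66} \approx 113.74 i$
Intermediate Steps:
$Z = i \sqrt{33}$ ($Z = \sqrt{\left(-4 - 30\right) + 1} = \sqrt{-34 + 1} = \sqrt{-33} = i \sqrt{33} \approx 5.7446 i$)
$R{\left(2 \right)} Z = 14 \sqrt{2} i \sqrt{33} = 14 i \sqrt{66}$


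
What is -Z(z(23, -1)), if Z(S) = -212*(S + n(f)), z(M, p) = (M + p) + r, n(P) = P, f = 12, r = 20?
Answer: 11448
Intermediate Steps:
z(M, p) = 20 + M + p (z(M, p) = (M + p) + 20 = 20 + M + p)
Z(S) = -2544 - 212*S (Z(S) = -212*(S + 12) = -212*(12 + S) = -2544 - 212*S)
-Z(z(23, -1)) = -(-2544 - 212*(20 + 23 - 1)) = -(-2544 - 212*42) = -(-2544 - 8904) = -1*(-11448) = 11448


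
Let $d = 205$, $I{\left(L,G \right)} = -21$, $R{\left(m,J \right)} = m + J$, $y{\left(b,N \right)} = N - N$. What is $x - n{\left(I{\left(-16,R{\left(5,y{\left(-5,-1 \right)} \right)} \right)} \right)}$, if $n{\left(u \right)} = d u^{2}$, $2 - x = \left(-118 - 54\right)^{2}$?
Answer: $-119987$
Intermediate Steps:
$y{\left(b,N \right)} = 0$
$R{\left(m,J \right)} = J + m$
$x = -29582$ ($x = 2 - \left(-118 - 54\right)^{2} = 2 - \left(-172\right)^{2} = 2 - 29584 = -29582$)
$n{\left(u \right)} = 205 u^{2}$
$x - n{\left(I{\left(-16,R{\left(5,y{\left(-5,-1 \right)} \right)} \right)} \right)} = -29582 - 205 \left(-21\right)^{2} = -29582 - 205 \cdot 441 = -29582 - 90405 = -119987$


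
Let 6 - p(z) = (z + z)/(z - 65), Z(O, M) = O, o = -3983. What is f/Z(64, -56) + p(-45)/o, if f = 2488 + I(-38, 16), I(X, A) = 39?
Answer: 110711803/2804032 ≈ 39.483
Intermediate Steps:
f = 2527 (f = 2488 + 39 = 2527)
p(z) = 6 - 2*z/(-65 + z) (p(z) = 6 - (z + z)/(z - 65) = 6 - 2*z/(-65 + z))
f/Z(64, -56) + p(-45)/o = 2527/64 + (2*(-195 + 2*(-45))/(-65 - 45))/(-3983) = 2527*(1/64) + (2*(-195 - 90)/(-110))*(-1/3983) = 2527/64 + (2*(-1/110)*(-285))*(-1/3983) = 2527/64 + (57/11)*(-1/3983) = 2527/64 - 57/43813 = 110711803/2804032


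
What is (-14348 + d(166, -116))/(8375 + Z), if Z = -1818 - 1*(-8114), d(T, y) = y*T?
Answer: -33604/14671 ≈ -2.2905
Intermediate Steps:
d(T, y) = T*y
Z = 6296 (Z = -1818 + 8114 = 6296)
(-14348 + d(166, -116))/(8375 + Z) = (-14348 + 166*(-116))/(8375 + 6296) = (-14348 - 19256)/14671 = -33604*1/14671 = -33604/14671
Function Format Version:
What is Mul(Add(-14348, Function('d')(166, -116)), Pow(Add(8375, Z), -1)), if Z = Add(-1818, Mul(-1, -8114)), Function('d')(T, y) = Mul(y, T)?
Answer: Rational(-33604, 14671) ≈ -2.2905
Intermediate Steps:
Function('d')(T, y) = Mul(T, y)
Z = 6296 (Z = Add(-1818, 8114) = 6296)
Mul(Add(-14348, Function('d')(166, -116)), Pow(Add(8375, Z), -1)) = Mul(Add(-14348, Mul(166, -116)), Pow(Add(8375, 6296), -1)) = Mul(Add(-14348, -19256), Pow(14671, -1)) = Mul(-33604, Rational(1, 14671)) = Rational(-33604, 14671)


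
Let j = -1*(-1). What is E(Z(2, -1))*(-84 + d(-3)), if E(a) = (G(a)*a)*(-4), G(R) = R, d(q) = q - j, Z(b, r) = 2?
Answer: 1408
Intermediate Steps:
j = 1
d(q) = -1 + q (d(q) = q - 1*1 = q - 1 = -1 + q)
E(a) = -4*a² (E(a) = (a*a)*(-4) = a²*(-4) = -4*a²)
E(Z(2, -1))*(-84 + d(-3)) = (-4*2²)*(-84 + (-1 - 3)) = (-4*4)*(-84 - 4) = -16*(-88) = 1408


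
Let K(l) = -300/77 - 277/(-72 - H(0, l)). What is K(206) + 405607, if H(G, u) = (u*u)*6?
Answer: 162332097089/400224 ≈ 4.0560e+5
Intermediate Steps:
H(G, u) = 6*u² (H(G, u) = u²*6 = 6*u²)
K(l) = -300/77 - 277/(-72 - 6*l²)
K(206) + 405607 = (-271 - 1800*206²)/(462*(12 + 206²)) + 405607 = (-271 - 1800*42436)/(462*(12 + 42436)) + 405607 = (1/462)*(-271 - 76384800)/42448 + 405607 = (1/462)*(1/42448)*(-76385071) + 405607 = -1558879/400224 + 405607 = 162332097089/400224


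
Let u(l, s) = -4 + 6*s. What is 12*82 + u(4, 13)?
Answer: 1058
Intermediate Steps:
12*82 + u(4, 13) = 12*82 + (-4 + 6*13) = 984 + (-4 + 78) = 984 + 74 = 1058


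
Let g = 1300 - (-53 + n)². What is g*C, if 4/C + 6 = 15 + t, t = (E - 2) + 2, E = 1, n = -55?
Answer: -20728/5 ≈ -4145.6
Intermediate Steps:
t = 1 (t = (1 - 2) + 2 = -1 + 2 = 1)
C = ⅖ (C = 4/(-6 + (15 + 1)) = 4/(-6 + 16) = 4/10 = 4*(⅒) = ⅖ ≈ 0.40000)
g = -10364 (g = 1300 - (-53 - 55)² = 1300 - 1*(-108)² = 1300 - 1*11664 = 1300 - 11664 = -10364)
g*C = -10364*⅖ = -20728/5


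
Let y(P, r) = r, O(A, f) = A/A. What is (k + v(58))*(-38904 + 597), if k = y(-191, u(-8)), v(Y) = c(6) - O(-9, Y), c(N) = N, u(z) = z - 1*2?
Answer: 191535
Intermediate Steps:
u(z) = -2 + z (u(z) = z - 2 = -2 + z)
O(A, f) = 1
v(Y) = 5 (v(Y) = 6 - 1*1 = 6 - 1 = 5)
k = -10 (k = -2 - 8 = -10)
(k + v(58))*(-38904 + 597) = (-10 + 5)*(-38904 + 597) = -5*(-38307) = 191535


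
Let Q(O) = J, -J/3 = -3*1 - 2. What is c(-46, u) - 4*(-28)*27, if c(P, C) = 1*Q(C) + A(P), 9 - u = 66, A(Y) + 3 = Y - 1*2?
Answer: 2988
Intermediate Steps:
J = 15 (J = -3*(-3*1 - 2) = -3*(-3 - 2) = -3*(-5) = 15)
Q(O) = 15
A(Y) = -5 + Y (A(Y) = -3 + (Y - 1*2) = -3 + (Y - 2) = -3 + (-2 + Y) = -5 + Y)
u = -57 (u = 9 - 1*66 = 9 - 66 = -57)
c(P, C) = 10 + P (c(P, C) = 1*15 + (-5 + P) = 15 + (-5 + P) = 10 + P)
c(-46, u) - 4*(-28)*27 = (10 - 46) - 4*(-28)*27 = -36 - (-112)*27 = -36 - 1*(-3024) = -36 + 3024 = 2988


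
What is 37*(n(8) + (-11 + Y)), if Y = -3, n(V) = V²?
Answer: 1850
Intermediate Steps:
37*(n(8) + (-11 + Y)) = 37*(8² + (-11 - 3)) = 37*(64 - 14) = 37*50 = 1850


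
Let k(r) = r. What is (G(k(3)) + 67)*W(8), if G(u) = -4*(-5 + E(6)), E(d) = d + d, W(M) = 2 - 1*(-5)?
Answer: 273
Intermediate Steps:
W(M) = 7 (W(M) = 2 + 5 = 7)
E(d) = 2*d
G(u) = -28 (G(u) = -4*(-5 + 2*6) = -4*(-5 + 12) = -4*7 = -28)
(G(k(3)) + 67)*W(8) = (-28 + 67)*7 = 39*7 = 273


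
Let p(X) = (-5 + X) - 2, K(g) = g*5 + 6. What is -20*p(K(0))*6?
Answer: 120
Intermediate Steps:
K(g) = 6 + 5*g (K(g) = 5*g + 6 = 6 + 5*g)
p(X) = -7 + X
-20*p(K(0))*6 = -20*(-7 + (6 + 5*0))*6 = -20*(-7 + (6 + 0))*6 = -20*(-7 + 6)*6 = -20*(-1)*6 = 20*6 = 120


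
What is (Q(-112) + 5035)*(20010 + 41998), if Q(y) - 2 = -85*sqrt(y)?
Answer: 312334296 - 21082720*I*sqrt(7) ≈ 3.1233e+8 - 5.578e+7*I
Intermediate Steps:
Q(y) = 2 - 85*sqrt(y)
(Q(-112) + 5035)*(20010 + 41998) = ((2 - 340*I*sqrt(7)) + 5035)*(20010 + 41998) = ((2 - 340*I*sqrt(7)) + 5035)*62008 = (5037 - 340*I*sqrt(7))*62008 = 312334296 - 21082720*I*sqrt(7)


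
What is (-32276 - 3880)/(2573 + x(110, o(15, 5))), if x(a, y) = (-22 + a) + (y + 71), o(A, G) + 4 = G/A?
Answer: -108468/8185 ≈ -13.252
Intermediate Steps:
o(A, G) = -4 + G/A
x(a, y) = 49 + a + y (x(a, y) = (-22 + a) + (71 + y) = 49 + a + y)
(-32276 - 3880)/(2573 + x(110, o(15, 5))) = (-32276 - 3880)/(2573 + (49 + 110 + (-4 + 5/15))) = -36156/(2573 + (49 + 110 + (-4 + 5*(1/15)))) = -36156/(2573 + (49 + 110 + (-4 + ⅓))) = -36156/(2573 + (49 + 110 - 11/3)) = -36156/(2573 + 466/3) = -36156/8185/3 = -36156*3/8185 = -108468/8185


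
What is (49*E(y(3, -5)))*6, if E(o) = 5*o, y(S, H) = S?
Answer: 4410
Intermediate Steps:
(49*E(y(3, -5)))*6 = (49*(5*3))*6 = (49*15)*6 = 735*6 = 4410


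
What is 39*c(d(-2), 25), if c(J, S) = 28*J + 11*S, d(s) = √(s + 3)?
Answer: 11817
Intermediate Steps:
d(s) = √(3 + s)
c(J, S) = 11*S + 28*J
39*c(d(-2), 25) = 39*(11*25 + 28*√(3 - 2)) = 39*(275 + 28*√1) = 39*(275 + 28*1) = 39*(275 + 28) = 39*303 = 11817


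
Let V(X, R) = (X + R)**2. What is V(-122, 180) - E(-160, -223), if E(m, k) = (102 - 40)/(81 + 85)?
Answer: 279181/83 ≈ 3363.6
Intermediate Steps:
V(X, R) = (R + X)**2
E(m, k) = 31/83 (E(m, k) = 62/166 = 62*(1/166) = 31/83)
V(-122, 180) - E(-160, -223) = (180 - 122)**2 - 1*31/83 = 58**2 - 31/83 = 3364 - 31/83 = 279181/83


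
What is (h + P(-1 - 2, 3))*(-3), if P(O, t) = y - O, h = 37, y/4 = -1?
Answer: -108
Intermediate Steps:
y = -4 (y = 4*(-1) = -4)
P(O, t) = -4 - O
(h + P(-1 - 2, 3))*(-3) = (37 + (-4 - (-1 - 2)))*(-3) = (37 + (-4 - 1*(-3)))*(-3) = (37 + (-4 + 3))*(-3) = (37 - 1)*(-3) = 36*(-3) = -108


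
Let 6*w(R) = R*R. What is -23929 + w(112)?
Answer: -65515/3 ≈ -21838.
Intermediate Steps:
w(R) = R²/6 (w(R) = (R*R)/6 = R²/6)
-23929 + w(112) = -23929 + (⅙)*112² = -23929 + (⅙)*12544 = -23929 + 6272/3 = -65515/3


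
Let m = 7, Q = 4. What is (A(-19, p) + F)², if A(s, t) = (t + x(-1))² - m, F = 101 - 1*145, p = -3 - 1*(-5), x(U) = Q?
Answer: 225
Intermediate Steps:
x(U) = 4
p = 2 (p = -3 + 5 = 2)
F = -44 (F = 101 - 145 = -44)
A(s, t) = -7 + (4 + t)² (A(s, t) = (t + 4)² - 1*7 = (4 + t)² - 7 = -7 + (4 + t)²)
(A(-19, p) + F)² = ((-7 + (4 + 2)²) - 44)² = ((-7 + 6²) - 44)² = ((-7 + 36) - 44)² = (29 - 44)² = (-15)² = 225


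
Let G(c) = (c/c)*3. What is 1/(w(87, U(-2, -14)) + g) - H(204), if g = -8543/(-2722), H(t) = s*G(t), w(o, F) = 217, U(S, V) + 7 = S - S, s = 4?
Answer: -7187882/599217 ≈ -11.995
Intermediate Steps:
U(S, V) = -7 (U(S, V) = -7 + (S - S) = -7 + 0 = -7)
G(c) = 3 (G(c) = 1*3 = 3)
H(t) = 12 (H(t) = 4*3 = 12)
g = 8543/2722 (g = -8543*(-1/2722) = 8543/2722 ≈ 3.1385)
1/(w(87, U(-2, -14)) + g) - H(204) = 1/(217 + 8543/2722) - 1*12 = 1/(599217/2722) - 12 = 2722/599217 - 12 = -7187882/599217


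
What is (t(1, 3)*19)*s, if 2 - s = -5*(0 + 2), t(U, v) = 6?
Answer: 1368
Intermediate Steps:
s = 12 (s = 2 - (-5)*(0 + 2) = 2 - (-5)*2 = 2 - 1*(-10) = 2 + 10 = 12)
(t(1, 3)*19)*s = (6*19)*12 = 114*12 = 1368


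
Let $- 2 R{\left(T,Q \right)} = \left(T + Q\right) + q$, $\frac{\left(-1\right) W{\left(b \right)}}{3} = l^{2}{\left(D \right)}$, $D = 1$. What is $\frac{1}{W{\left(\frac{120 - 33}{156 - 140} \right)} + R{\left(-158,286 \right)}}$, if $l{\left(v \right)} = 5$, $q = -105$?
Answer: $- \frac{2}{173} \approx -0.011561$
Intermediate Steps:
$W{\left(b \right)} = -75$ ($W{\left(b \right)} = - 3 \cdot 5^{2} = \left(-3\right) 25 = -75$)
$R{\left(T,Q \right)} = \frac{105}{2} - \frac{Q}{2} - \frac{T}{2}$ ($R{\left(T,Q \right)} = - \frac{\left(T + Q\right) - 105}{2} = - \frac{\left(Q + T\right) - 105}{2} = - \frac{-105 + Q + T}{2} = \frac{105}{2} - \frac{Q}{2} - \frac{T}{2}$)
$\frac{1}{W{\left(\frac{120 - 33}{156 - 140} \right)} + R{\left(-158,286 \right)}} = \frac{1}{-75 - \frac{23}{2}} = \frac{1}{- \frac{173}{2}} = - \frac{2}{173}$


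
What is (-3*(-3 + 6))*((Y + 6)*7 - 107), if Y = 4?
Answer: 333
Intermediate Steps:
(-3*(-3 + 6))*((Y + 6)*7 - 107) = (-3*(-3 + 6))*((4 + 6)*7 - 107) = (-3*3)*(10*7 - 107) = -9*(70 - 107) = -9*(-37) = 333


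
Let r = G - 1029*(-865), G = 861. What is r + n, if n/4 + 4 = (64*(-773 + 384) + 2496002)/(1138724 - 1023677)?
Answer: 34169569378/38349 ≈ 8.9102e+5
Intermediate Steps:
r = 890946 (r = 861 - 1029*(-865) = 861 + 890085 = 890946)
n = 2681224/38349 (n = -16 + 4*((64*(-773 + 384) + 2496002)/(1138724 - 1023677)) = -16 + 4*((64*(-389) + 2496002)/115047) = -16 + 4*((-24896 + 2496002)*(1/115047)) = -16 + 4*(2471106*(1/115047)) = -16 + 4*(823702/38349) = -16 + 3294808/38349 = 2681224/38349 ≈ 69.916)
r + n = 890946 + 2681224/38349 = 34169569378/38349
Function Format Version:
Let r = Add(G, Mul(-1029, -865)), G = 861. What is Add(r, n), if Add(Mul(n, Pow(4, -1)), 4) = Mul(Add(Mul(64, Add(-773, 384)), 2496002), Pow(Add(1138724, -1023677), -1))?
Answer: Rational(34169569378, 38349) ≈ 8.9102e+5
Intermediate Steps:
r = 890946 (r = Add(861, Mul(-1029, -865)) = Add(861, 890085) = 890946)
n = Rational(2681224, 38349) (n = Add(-16, Mul(4, Mul(Add(Mul(64, Add(-773, 384)), 2496002), Pow(Add(1138724, -1023677), -1)))) = Add(-16, Mul(4, Mul(Add(Mul(64, -389), 2496002), Pow(115047, -1)))) = Add(-16, Mul(4, Mul(Add(-24896, 2496002), Rational(1, 115047)))) = Add(-16, Mul(4, Mul(2471106, Rational(1, 115047)))) = Add(-16, Mul(4, Rational(823702, 38349))) = Add(-16, Rational(3294808, 38349)) = Rational(2681224, 38349) ≈ 69.916)
Add(r, n) = Add(890946, Rational(2681224, 38349)) = Rational(34169569378, 38349)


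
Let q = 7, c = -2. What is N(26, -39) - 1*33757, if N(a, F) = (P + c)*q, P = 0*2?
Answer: -33771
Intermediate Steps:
P = 0
N(a, F) = -14 (N(a, F) = (0 - 2)*7 = -2*7 = -14)
N(26, -39) - 1*33757 = -14 - 1*33757 = -14 - 33757 = -33771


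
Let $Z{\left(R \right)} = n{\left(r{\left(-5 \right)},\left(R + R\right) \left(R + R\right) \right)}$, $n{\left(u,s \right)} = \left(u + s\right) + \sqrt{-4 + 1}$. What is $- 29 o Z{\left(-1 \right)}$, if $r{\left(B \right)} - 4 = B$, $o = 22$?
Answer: $-1914 - 638 i \sqrt{3} \approx -1914.0 - 1105.0 i$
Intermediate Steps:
$r{\left(B \right)} = 4 + B$
$n{\left(u,s \right)} = s + u + i \sqrt{3}$ ($n{\left(u,s \right)} = \left(s + u\right) + \sqrt{-3} = \left(s + u\right) + i \sqrt{3} = s + u + i \sqrt{3}$)
$Z{\left(R \right)} = -1 + 4 R^{2} + i \sqrt{3}$ ($Z{\left(R \right)} = \left(R + R\right) \left(R + R\right) + \left(4 - 5\right) + i \sqrt{3} = 2 R 2 R - 1 + i \sqrt{3} = 4 R^{2} - 1 + i \sqrt{3} = -1 + 4 R^{2} + i \sqrt{3}$)
$- 29 o Z{\left(-1 \right)} = \left(-29\right) 22 \left(-1 + 4 \left(-1\right)^{2} + i \sqrt{3}\right) = - 638 \left(-1 + 4 \cdot 1 + i \sqrt{3}\right) = - 638 \left(-1 + 4 + i \sqrt{3}\right) = - 638 \left(3 + i \sqrt{3}\right) = -1914 - 638 i \sqrt{3}$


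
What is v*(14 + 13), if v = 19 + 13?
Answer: 864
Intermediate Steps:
v = 32
v*(14 + 13) = 32*(14 + 13) = 32*27 = 864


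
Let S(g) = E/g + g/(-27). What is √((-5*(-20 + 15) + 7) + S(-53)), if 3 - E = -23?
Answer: √7615941/477 ≈ 5.7855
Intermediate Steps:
E = 26 (E = 3 - 1*(-23) = 3 + 23 = 26)
S(g) = 26/g - g/27 (S(g) = 26/g + g/(-27) = 26/g + g*(-1/27) = 26/g - g/27)
√((-5*(-20 + 15) + 7) + S(-53)) = √((-5*(-20 + 15) + 7) + (26/(-53) - 1/27*(-53))) = √((-5*(-5) + 7) + (26*(-1/53) + 53/27)) = √((25 + 7) + (-26/53 + 53/27)) = √(32 + 2107/1431) = √(47899/1431) = √7615941/477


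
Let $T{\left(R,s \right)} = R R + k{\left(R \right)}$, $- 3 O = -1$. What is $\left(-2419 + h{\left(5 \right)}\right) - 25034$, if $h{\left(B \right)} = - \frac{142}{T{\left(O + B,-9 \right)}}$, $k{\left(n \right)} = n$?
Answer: $- \frac{4173495}{152} \approx -27457.0$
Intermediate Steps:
$O = \frac{1}{3}$ ($O = \left(- \frac{1}{3}\right) \left(-1\right) = \frac{1}{3} \approx 0.33333$)
$T{\left(R,s \right)} = R + R^{2}$ ($T{\left(R,s \right)} = R R + R = R^{2} + R = R + R^{2}$)
$h{\left(B \right)} = - \frac{142}{\left(\frac{1}{3} + B\right) \left(\frac{4}{3} + B\right)}$ ($h{\left(B \right)} = - \frac{142}{\left(\frac{1}{3} + B\right) \left(1 + \left(\frac{1}{3} + B\right)\right)} = - \frac{142}{\left(\frac{1}{3} + B\right) \left(\frac{4}{3} + B\right)}$)
$\left(-2419 + h{\left(5 \right)}\right) - 25034 = \left(-2419 - \frac{1278}{4 + 9 \cdot 5^{2} + 15 \cdot 5}\right) - 25034 = \left(-2419 - \frac{1278}{4 + 9 \cdot 25 + 75}\right) - 25034 = \left(-2419 - \frac{1278}{4 + 225 + 75}\right) - 25034 = \left(-2419 - \frac{1278}{304}\right) - 25034 = \left(-2419 - \frac{639}{152}\right) - 25034 = - \frac{368327}{152} - 25034 = - \frac{4173495}{152}$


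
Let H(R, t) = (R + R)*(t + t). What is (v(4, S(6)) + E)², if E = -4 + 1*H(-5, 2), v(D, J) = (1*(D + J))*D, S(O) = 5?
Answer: 64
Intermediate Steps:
H(R, t) = 4*R*t (H(R, t) = (2*R)*(2*t) = 4*R*t)
v(D, J) = D*(D + J) (v(D, J) = (D + J)*D = D*(D + J))
E = -44 (E = -4 + 1*(4*(-5)*2) = -4 + 1*(-40) = -4 - 40 = -44)
(v(4, S(6)) + E)² = (4*(4 + 5) - 44)² = (4*9 - 44)² = (36 - 44)² = (-8)² = 64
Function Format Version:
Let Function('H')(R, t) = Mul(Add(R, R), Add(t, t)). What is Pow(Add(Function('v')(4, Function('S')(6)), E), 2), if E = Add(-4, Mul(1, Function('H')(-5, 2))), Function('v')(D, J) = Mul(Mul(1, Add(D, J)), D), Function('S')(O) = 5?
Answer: 64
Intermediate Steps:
Function('H')(R, t) = Mul(4, R, t) (Function('H')(R, t) = Mul(Mul(2, R), Mul(2, t)) = Mul(4, R, t))
Function('v')(D, J) = Mul(D, Add(D, J)) (Function('v')(D, J) = Mul(Add(D, J), D) = Mul(D, Add(D, J)))
E = -44 (E = Add(-4, Mul(1, Mul(4, -5, 2))) = Add(-4, Mul(1, -40)) = Add(-4, -40) = -44)
Pow(Add(Function('v')(4, Function('S')(6)), E), 2) = Pow(Add(Mul(4, Add(4, 5)), -44), 2) = Pow(Add(Mul(4, 9), -44), 2) = Pow(Add(36, -44), 2) = Pow(-8, 2) = 64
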